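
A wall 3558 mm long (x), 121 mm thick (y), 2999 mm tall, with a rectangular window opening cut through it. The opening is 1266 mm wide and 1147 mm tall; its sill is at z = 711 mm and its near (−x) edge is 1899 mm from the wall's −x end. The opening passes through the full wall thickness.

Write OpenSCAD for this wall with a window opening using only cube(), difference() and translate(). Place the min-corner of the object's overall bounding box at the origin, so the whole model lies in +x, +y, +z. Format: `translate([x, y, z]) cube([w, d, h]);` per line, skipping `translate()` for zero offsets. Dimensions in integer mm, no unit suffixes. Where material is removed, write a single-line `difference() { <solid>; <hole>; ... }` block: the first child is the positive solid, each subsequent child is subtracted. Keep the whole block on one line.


difference() { cube([3558, 121, 2999]); translate([1899, 0, 711]) cube([1266, 121, 1147]); }


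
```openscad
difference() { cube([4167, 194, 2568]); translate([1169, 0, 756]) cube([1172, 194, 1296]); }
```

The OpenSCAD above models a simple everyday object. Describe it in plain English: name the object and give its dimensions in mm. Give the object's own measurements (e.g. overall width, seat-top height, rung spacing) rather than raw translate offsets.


A wall 4167 mm long (x), 194 mm thick (y), 2568 mm tall, with a rectangular window opening cut through it. The opening is 1172 mm wide and 1296 mm tall; its sill is at z = 756 mm and its near (−x) edge is 1169 mm from the wall's −x end. The opening passes through the full wall thickness.


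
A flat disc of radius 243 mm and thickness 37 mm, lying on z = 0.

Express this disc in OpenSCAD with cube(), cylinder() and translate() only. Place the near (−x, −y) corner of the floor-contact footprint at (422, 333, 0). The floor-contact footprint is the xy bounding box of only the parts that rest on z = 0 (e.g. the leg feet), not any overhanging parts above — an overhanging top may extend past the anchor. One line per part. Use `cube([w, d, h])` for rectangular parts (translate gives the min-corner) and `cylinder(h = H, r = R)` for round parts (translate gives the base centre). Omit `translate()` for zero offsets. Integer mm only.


translate([665, 576, 0]) cylinder(h = 37, r = 243);


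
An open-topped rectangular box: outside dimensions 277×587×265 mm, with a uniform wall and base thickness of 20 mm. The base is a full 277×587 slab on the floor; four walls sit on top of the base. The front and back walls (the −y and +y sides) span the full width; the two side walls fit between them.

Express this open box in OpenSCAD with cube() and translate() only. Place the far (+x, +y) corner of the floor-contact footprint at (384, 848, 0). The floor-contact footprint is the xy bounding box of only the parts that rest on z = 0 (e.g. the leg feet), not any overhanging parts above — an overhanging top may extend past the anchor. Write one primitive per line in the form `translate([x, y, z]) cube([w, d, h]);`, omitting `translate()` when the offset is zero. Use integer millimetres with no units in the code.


translate([107, 261, 0]) cube([277, 587, 20]);
translate([107, 261, 20]) cube([277, 20, 245]);
translate([107, 828, 20]) cube([277, 20, 245]);
translate([107, 281, 20]) cube([20, 547, 245]);
translate([364, 281, 20]) cube([20, 547, 245]);


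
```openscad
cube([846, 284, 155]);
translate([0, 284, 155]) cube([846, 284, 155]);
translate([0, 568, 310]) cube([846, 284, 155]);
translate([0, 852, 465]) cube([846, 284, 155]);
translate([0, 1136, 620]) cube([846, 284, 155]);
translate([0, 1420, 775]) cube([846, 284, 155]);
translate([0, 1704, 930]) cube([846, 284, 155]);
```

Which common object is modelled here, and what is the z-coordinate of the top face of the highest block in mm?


A staircase. The total rise is 1085 mm.

7 identical blocks, each offset up and back from the previous — a staircase. Each step is 155 mm tall and there are 7 of them, so the total rise is 7 × 155 = 1085 mm.


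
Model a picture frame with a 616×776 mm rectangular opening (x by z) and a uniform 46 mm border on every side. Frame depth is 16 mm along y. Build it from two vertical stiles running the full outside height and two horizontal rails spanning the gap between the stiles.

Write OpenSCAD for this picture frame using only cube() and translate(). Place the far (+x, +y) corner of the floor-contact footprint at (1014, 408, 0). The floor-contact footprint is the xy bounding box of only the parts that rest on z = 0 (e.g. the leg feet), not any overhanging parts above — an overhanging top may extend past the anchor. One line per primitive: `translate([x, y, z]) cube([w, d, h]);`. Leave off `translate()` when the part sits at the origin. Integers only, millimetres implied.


translate([306, 392, 0]) cube([46, 16, 868]);
translate([968, 392, 0]) cube([46, 16, 868]);
translate([352, 392, 0]) cube([616, 16, 46]);
translate([352, 392, 822]) cube([616, 16, 46]);


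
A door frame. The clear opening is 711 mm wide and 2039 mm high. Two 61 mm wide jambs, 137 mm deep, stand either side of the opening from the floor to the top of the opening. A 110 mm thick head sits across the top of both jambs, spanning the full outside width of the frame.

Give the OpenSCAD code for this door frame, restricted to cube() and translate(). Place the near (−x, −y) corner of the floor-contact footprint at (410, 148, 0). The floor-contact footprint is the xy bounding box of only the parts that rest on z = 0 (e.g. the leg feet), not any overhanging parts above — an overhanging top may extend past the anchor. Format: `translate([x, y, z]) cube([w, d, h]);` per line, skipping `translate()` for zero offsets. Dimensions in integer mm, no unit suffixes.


translate([410, 148, 0]) cube([61, 137, 2039]);
translate([1182, 148, 0]) cube([61, 137, 2039]);
translate([410, 148, 2039]) cube([833, 137, 110]);


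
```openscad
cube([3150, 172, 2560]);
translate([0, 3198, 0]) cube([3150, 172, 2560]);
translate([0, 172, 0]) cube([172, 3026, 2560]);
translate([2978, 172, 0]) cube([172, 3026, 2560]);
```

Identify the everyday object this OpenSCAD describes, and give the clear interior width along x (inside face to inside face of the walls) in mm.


A house (or room) frame. The interior width is 2806 mm.

Four 2560 mm walls enclosing a rectangle with no floor or roof — a room or house frame. Outside width is 3150 mm and wall thickness is 172 mm, so the interior width is 3150 − 2 × 172 = 2806 mm.


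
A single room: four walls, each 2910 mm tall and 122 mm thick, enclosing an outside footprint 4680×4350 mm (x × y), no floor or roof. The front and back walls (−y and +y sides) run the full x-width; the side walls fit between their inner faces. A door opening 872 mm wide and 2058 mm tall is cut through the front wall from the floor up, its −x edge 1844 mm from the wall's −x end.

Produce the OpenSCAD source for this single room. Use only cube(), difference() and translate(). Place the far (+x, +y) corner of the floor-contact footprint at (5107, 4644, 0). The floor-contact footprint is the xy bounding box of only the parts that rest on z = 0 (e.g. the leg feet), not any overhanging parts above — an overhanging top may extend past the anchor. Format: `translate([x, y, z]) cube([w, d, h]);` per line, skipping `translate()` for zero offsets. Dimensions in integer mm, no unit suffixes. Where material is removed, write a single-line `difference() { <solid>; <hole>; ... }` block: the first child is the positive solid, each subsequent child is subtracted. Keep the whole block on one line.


difference() { translate([427, 294, 0]) cube([4680, 122, 2910]); translate([2271, 294, 0]) cube([872, 122, 2058]); }
translate([427, 4522, 0]) cube([4680, 122, 2910]);
translate([427, 416, 0]) cube([122, 4106, 2910]);
translate([4985, 416, 0]) cube([122, 4106, 2910]);


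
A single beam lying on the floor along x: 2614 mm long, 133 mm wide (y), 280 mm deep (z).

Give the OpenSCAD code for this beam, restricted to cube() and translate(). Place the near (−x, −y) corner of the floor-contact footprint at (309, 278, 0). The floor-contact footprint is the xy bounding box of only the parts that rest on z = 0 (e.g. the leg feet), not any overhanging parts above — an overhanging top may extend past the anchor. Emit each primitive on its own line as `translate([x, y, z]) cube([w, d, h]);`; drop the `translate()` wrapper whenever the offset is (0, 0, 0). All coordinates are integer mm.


translate([309, 278, 0]) cube([2614, 133, 280]);


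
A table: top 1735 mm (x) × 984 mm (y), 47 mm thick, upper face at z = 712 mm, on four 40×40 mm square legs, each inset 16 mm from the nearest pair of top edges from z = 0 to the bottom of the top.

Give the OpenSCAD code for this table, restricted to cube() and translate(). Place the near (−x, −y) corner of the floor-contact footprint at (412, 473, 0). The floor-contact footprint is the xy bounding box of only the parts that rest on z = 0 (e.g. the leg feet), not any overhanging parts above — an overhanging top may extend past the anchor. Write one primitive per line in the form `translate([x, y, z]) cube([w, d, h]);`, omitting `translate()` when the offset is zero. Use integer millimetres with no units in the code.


// leg_h = 712 - 47 = 665
translate([396, 457, 665]) cube([1735, 984, 47]);
translate([412, 473, 0]) cube([40, 40, 665]);
translate([2075, 473, 0]) cube([40, 40, 665]);
translate([412, 1385, 0]) cube([40, 40, 665]);
translate([2075, 1385, 0]) cube([40, 40, 665]);


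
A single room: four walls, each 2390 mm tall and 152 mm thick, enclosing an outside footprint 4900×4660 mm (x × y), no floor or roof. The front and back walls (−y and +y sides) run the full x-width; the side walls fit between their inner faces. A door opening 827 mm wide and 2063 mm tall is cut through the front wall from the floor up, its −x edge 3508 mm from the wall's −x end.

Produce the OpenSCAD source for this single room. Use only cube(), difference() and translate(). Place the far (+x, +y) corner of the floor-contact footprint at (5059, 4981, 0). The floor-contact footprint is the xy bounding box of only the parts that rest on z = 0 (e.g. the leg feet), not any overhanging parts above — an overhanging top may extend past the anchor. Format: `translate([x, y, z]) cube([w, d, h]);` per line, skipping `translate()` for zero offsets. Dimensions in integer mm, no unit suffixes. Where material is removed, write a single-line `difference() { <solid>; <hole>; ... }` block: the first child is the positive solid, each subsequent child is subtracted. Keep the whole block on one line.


difference() { translate([159, 321, 0]) cube([4900, 152, 2390]); translate([3667, 321, 0]) cube([827, 152, 2063]); }
translate([159, 4829, 0]) cube([4900, 152, 2390]);
translate([159, 473, 0]) cube([152, 4356, 2390]);
translate([4907, 473, 0]) cube([152, 4356, 2390]);


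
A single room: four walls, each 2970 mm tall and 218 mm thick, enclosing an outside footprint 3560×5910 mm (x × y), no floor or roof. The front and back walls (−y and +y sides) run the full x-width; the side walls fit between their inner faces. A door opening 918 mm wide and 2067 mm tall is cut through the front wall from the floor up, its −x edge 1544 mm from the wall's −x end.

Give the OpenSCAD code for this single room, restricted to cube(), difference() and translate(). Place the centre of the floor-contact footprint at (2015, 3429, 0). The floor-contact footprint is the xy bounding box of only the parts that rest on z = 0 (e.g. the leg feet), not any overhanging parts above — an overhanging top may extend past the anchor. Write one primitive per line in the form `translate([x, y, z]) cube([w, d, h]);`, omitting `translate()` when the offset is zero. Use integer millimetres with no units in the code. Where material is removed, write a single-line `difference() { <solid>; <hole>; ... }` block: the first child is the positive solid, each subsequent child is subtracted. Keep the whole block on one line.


difference() { translate([235, 474, 0]) cube([3560, 218, 2970]); translate([1779, 474, 0]) cube([918, 218, 2067]); }
translate([235, 6166, 0]) cube([3560, 218, 2970]);
translate([235, 692, 0]) cube([218, 5474, 2970]);
translate([3577, 692, 0]) cube([218, 5474, 2970]);


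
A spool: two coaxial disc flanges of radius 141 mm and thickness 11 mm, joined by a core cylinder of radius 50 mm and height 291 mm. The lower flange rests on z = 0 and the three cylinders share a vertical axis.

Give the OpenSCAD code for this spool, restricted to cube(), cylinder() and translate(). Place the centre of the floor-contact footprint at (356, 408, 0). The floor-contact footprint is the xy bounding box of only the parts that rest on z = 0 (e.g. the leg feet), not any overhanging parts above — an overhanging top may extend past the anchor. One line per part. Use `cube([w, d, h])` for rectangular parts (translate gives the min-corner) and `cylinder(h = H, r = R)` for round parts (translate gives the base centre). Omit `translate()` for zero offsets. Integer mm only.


translate([356, 408, 0]) cylinder(h = 11, r = 141);
translate([356, 408, 11]) cylinder(h = 291, r = 50);
translate([356, 408, 302]) cylinder(h = 11, r = 141);


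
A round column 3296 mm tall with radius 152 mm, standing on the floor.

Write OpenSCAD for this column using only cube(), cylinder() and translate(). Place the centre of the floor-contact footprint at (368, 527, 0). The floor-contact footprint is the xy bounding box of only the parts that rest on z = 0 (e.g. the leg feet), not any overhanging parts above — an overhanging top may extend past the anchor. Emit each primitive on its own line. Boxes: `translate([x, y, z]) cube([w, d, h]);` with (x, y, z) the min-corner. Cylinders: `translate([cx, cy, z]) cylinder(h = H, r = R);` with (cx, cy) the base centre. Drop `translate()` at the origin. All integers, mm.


translate([368, 527, 0]) cylinder(h = 3296, r = 152);


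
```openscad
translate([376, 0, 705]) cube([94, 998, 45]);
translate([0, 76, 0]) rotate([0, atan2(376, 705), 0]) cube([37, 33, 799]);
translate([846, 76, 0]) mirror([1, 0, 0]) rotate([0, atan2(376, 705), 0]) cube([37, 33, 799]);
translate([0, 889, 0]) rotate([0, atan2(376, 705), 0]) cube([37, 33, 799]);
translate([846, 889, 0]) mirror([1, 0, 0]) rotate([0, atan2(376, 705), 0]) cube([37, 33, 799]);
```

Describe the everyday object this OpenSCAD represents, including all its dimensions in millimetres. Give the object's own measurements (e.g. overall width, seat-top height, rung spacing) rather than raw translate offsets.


A sawhorse. A 94×998×45 mm beam (x, y, z) sits on two A-frame leg pairs. Each pair is two raked legs of 37×33 mm section (33 mm along y) splaying symmetrically in x. Each leg rises 705 mm vertically over 376 mm of horizontal reach and is 799 mm long along its own axis. Every leg's outer bottom edge rests on the floor and its outer top edge meets a bottom edge of the beam — the left legs (tilting toward +x) meet the beam's −x bottom edge, the right legs (their mirror images, tilting toward −x) meet its +x bottom edge — so the leg tops tuck under the beam, the beam's underside is 705 mm above the floor, and the feet are 846 mm apart outside-to-outside with the beam centred between them. The two leg pairs are set in 76 mm from either end of the beam.


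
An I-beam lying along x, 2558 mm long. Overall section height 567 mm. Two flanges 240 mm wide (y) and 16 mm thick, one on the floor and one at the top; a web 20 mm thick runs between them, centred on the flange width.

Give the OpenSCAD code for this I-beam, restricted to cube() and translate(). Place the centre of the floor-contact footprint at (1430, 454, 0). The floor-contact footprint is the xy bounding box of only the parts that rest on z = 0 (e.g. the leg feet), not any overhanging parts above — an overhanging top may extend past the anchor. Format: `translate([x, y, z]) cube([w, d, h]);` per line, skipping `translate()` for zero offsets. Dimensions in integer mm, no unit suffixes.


translate([151, 334, 0]) cube([2558, 240, 16]);
translate([151, 444, 16]) cube([2558, 20, 535]);
translate([151, 334, 551]) cube([2558, 240, 16]);


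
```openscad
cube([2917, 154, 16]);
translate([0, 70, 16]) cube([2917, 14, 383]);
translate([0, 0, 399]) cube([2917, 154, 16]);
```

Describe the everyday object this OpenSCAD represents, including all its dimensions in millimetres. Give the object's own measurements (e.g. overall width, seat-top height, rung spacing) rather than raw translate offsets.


An I-beam lying along x, 2917 mm long. Overall section height 415 mm. Two flanges 154 mm wide (y) and 16 mm thick, one on the floor and one at the top; a web 14 mm thick runs between them, centred on the flange width.


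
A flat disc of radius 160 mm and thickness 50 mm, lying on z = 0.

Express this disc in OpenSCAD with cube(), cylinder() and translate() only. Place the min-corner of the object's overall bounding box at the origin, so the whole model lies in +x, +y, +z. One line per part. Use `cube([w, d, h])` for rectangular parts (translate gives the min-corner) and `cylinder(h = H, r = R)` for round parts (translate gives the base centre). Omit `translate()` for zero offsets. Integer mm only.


translate([160, 160, 0]) cylinder(h = 50, r = 160);


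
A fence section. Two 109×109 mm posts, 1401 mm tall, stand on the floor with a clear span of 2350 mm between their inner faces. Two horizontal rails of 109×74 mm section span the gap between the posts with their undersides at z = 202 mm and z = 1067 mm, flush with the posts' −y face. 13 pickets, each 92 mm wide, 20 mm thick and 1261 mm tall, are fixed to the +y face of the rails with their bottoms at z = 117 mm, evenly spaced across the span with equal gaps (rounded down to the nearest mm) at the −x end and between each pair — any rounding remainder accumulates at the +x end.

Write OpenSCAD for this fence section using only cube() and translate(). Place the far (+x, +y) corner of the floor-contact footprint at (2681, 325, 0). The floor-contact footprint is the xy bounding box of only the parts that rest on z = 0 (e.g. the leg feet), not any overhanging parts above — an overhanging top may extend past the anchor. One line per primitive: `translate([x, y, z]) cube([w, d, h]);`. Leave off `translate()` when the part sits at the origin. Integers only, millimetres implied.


translate([113, 216, 0]) cube([109, 109, 1401]);
translate([2572, 216, 0]) cube([109, 109, 1401]);
translate([222, 216, 202]) cube([2350, 109, 74]);
translate([222, 216, 1067]) cube([2350, 109, 74]);
translate([304, 325, 117]) cube([92, 20, 1261]);
translate([478, 325, 117]) cube([92, 20, 1261]);
translate([652, 325, 117]) cube([92, 20, 1261]);
translate([826, 325, 117]) cube([92, 20, 1261]);
translate([1000, 325, 117]) cube([92, 20, 1261]);
translate([1174, 325, 117]) cube([92, 20, 1261]);
translate([1348, 325, 117]) cube([92, 20, 1261]);
translate([1522, 325, 117]) cube([92, 20, 1261]);
translate([1696, 325, 117]) cube([92, 20, 1261]);
translate([1870, 325, 117]) cube([92, 20, 1261]);
translate([2044, 325, 117]) cube([92, 20, 1261]);
translate([2218, 325, 117]) cube([92, 20, 1261]);
translate([2392, 325, 117]) cube([92, 20, 1261]);


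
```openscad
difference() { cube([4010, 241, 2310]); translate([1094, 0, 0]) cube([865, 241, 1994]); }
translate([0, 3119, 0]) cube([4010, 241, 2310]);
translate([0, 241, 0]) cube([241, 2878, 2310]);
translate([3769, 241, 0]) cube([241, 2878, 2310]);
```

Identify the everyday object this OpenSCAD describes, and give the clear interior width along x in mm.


A single room. The interior width is 3528 mm.

Four walls enclosing a rectangle with a door in the front wall — a room. Outside width 4010 minus two 241 mm walls gives 3528 mm.


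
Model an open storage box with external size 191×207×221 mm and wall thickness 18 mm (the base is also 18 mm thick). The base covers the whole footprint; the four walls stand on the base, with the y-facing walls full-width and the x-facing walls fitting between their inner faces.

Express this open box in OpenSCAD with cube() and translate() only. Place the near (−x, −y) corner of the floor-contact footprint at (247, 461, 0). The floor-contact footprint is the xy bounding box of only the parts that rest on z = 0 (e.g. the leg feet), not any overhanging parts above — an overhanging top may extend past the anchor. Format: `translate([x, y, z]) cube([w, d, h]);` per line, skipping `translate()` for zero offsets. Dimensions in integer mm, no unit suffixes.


translate([247, 461, 0]) cube([191, 207, 18]);
translate([247, 461, 18]) cube([191, 18, 203]);
translate([247, 650, 18]) cube([191, 18, 203]);
translate([247, 479, 18]) cube([18, 171, 203]);
translate([420, 479, 18]) cube([18, 171, 203]);


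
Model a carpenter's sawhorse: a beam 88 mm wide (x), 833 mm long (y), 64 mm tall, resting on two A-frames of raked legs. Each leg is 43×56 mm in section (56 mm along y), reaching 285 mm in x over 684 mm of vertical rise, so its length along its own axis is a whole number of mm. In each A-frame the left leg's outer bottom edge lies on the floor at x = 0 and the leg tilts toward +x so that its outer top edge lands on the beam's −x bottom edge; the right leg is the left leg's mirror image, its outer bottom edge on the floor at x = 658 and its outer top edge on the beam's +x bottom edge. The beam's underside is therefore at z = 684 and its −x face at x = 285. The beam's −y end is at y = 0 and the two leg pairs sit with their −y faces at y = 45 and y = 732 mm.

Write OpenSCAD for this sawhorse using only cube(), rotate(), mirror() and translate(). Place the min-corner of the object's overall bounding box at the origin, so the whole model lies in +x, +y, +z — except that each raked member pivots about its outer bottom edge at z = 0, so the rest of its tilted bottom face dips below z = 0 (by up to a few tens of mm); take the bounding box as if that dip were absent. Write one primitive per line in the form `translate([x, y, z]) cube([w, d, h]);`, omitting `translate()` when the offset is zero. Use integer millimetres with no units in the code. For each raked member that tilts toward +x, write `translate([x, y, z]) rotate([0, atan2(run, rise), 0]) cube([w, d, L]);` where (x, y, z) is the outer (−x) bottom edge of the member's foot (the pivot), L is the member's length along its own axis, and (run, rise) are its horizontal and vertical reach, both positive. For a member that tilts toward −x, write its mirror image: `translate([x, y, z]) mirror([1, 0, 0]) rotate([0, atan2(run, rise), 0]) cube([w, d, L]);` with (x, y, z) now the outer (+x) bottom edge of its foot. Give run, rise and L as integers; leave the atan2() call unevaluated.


translate([285, 0, 684]) cube([88, 833, 64]);
translate([0, 45, 0]) rotate([0, atan2(285, 684), 0]) cube([43, 56, 741]);
translate([658, 45, 0]) mirror([1, 0, 0]) rotate([0, atan2(285, 684), 0]) cube([43, 56, 741]);
translate([0, 732, 0]) rotate([0, atan2(285, 684), 0]) cube([43, 56, 741]);
translate([658, 732, 0]) mirror([1, 0, 0]) rotate([0, atan2(285, 684), 0]) cube([43, 56, 741]);


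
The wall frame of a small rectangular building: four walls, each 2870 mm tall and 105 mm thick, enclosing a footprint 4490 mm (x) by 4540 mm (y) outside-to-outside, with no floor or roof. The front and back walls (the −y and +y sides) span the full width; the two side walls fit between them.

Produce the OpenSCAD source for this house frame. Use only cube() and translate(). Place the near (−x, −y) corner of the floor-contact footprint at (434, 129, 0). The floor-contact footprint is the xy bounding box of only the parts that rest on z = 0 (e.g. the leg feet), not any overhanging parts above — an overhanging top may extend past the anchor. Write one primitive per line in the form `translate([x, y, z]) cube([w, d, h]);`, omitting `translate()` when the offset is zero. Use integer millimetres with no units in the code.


translate([434, 129, 0]) cube([4490, 105, 2870]);
translate([434, 4564, 0]) cube([4490, 105, 2870]);
translate([434, 234, 0]) cube([105, 4330, 2870]);
translate([4819, 234, 0]) cube([105, 4330, 2870]);


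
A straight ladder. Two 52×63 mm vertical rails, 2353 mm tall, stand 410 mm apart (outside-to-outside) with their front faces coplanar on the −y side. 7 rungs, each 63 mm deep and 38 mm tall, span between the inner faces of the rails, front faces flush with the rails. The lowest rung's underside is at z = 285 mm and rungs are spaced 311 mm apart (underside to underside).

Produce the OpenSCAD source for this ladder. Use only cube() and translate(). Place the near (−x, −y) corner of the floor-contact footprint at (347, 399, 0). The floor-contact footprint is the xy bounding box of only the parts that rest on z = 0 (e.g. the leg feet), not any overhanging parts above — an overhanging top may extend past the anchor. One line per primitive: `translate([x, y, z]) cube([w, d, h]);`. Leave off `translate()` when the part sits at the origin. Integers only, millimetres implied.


translate([347, 399, 0]) cube([52, 63, 2353]);
translate([705, 399, 0]) cube([52, 63, 2353]);
translate([399, 399, 285]) cube([306, 63, 38]);
translate([399, 399, 596]) cube([306, 63, 38]);
translate([399, 399, 907]) cube([306, 63, 38]);
translate([399, 399, 1218]) cube([306, 63, 38]);
translate([399, 399, 1529]) cube([306, 63, 38]);
translate([399, 399, 1840]) cube([306, 63, 38]);
translate([399, 399, 2151]) cube([306, 63, 38]);


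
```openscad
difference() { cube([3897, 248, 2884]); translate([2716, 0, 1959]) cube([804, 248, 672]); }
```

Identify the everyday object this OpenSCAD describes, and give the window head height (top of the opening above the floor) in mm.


A wall with a window opening. The window head height is 2631 mm.

A wall with a rectangular opening subtracted — a window. Sill at z = 1959, opening 672 mm tall, so the head is at 1959 + 672 = 2631 mm.


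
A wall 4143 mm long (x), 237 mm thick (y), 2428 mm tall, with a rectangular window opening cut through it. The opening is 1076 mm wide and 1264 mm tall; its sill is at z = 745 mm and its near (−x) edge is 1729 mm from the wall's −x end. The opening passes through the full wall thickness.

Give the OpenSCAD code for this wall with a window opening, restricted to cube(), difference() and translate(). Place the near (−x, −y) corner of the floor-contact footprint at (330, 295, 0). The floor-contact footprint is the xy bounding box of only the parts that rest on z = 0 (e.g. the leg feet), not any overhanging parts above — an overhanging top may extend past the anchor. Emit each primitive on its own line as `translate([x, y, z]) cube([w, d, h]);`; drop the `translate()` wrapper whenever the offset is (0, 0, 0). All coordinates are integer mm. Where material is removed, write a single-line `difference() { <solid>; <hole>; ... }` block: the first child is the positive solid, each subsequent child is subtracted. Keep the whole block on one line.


difference() { translate([330, 295, 0]) cube([4143, 237, 2428]); translate([2059, 295, 745]) cube([1076, 237, 1264]); }


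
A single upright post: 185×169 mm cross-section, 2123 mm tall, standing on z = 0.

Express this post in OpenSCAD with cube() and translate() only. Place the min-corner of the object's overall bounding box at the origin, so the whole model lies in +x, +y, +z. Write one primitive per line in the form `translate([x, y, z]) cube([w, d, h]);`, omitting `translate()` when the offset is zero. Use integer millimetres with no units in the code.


cube([185, 169, 2123]);


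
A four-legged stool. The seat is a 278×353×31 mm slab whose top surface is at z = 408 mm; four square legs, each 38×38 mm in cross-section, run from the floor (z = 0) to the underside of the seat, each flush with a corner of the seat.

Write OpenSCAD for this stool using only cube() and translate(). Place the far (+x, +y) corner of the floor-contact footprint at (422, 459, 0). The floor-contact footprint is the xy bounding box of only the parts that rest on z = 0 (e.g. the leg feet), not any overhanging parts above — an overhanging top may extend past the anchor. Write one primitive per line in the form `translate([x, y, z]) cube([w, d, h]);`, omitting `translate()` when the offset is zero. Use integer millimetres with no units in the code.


translate([144, 106, 377]) cube([278, 353, 31]);
translate([144, 106, 0]) cube([38, 38, 377]);
translate([384, 106, 0]) cube([38, 38, 377]);
translate([144, 421, 0]) cube([38, 38, 377]);
translate([384, 421, 0]) cube([38, 38, 377]);


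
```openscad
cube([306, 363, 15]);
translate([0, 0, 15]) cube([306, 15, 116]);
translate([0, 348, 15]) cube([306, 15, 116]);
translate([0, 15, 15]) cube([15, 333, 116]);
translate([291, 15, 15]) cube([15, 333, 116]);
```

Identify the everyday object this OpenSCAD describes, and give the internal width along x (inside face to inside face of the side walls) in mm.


An open box. The internal width is 276 mm.

A 306×363 base slab with four walls standing on it — an open box. The base is 306 mm wide and the walls are 15 mm thick, so the internal width is 306 − 2 × 15 = 276 mm.


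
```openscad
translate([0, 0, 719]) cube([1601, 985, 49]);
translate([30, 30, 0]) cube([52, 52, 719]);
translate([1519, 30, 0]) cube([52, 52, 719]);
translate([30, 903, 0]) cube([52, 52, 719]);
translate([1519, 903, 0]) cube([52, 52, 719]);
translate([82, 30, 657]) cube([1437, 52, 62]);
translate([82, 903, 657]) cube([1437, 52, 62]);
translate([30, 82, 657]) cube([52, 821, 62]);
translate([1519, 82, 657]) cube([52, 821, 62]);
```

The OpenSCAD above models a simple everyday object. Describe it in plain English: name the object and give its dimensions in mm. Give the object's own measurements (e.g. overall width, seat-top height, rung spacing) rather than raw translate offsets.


A table: top 1601 mm (x) × 985 mm (y), 49 mm thick, upper face at z = 768 mm, on four 52×52 mm square legs, each inset 30 mm from the nearest pair of top edges from z = 0 to the bottom of the top. Four apron rails, 52 mm thick and 62 mm tall, run between adjacent legs with their top edges flush with the underside of the top and their outer faces flush with the legs' outer faces.


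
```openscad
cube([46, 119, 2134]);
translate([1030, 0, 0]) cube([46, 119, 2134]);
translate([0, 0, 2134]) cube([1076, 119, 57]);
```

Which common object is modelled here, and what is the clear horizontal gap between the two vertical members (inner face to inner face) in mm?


A door frame. The clear opening width is 984 mm.

Two 2134 mm tall posts with a header on top — a door frame. The left jamb is 46 mm wide at x = 0; the right jamb starts at x = 1030. The clear opening is 1030 − 46 = 984 mm.


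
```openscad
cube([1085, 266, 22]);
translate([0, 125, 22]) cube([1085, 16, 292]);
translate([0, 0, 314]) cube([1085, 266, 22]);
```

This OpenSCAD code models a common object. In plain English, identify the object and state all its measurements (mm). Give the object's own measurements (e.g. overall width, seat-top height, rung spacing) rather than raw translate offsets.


An I-beam lying along x, 1085 mm long. Overall section height 336 mm. Two flanges 266 mm wide (y) and 22 mm thick, one on the floor and one at the top; a web 16 mm thick runs between them, centred on the flange width.


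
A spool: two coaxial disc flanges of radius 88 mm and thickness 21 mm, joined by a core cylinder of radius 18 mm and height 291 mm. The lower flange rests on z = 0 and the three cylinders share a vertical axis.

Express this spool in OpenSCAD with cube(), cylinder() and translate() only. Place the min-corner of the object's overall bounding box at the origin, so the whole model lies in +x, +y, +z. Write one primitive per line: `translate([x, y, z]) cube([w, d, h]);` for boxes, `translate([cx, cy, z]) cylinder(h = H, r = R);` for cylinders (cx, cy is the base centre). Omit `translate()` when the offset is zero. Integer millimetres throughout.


translate([88, 88, 0]) cylinder(h = 21, r = 88);
translate([88, 88, 21]) cylinder(h = 291, r = 18);
translate([88, 88, 312]) cylinder(h = 21, r = 88);


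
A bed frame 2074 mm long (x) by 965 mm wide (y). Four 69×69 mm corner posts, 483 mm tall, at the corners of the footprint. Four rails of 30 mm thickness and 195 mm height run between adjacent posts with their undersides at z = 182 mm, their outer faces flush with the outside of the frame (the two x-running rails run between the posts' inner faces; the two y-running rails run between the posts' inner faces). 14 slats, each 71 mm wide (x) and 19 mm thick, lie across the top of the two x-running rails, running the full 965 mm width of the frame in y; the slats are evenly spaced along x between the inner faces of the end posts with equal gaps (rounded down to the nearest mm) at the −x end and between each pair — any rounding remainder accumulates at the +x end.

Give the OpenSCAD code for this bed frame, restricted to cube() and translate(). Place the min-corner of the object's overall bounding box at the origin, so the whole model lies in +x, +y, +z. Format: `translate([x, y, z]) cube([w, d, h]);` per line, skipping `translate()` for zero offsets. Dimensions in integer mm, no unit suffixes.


cube([69, 69, 483]);
translate([0, 896, 0]) cube([69, 69, 483]);
translate([2005, 0, 0]) cube([69, 69, 483]);
translate([2005, 896, 0]) cube([69, 69, 483]);
translate([69, 0, 182]) cube([1936, 30, 195]);
translate([69, 935, 182]) cube([1936, 30, 195]);
translate([0, 69, 182]) cube([30, 827, 195]);
translate([2044, 69, 182]) cube([30, 827, 195]);
translate([131, 0, 377]) cube([71, 965, 19]);
translate([264, 0, 377]) cube([71, 965, 19]);
translate([397, 0, 377]) cube([71, 965, 19]);
translate([530, 0, 377]) cube([71, 965, 19]);
translate([663, 0, 377]) cube([71, 965, 19]);
translate([796, 0, 377]) cube([71, 965, 19]);
translate([929, 0, 377]) cube([71, 965, 19]);
translate([1062, 0, 377]) cube([71, 965, 19]);
translate([1195, 0, 377]) cube([71, 965, 19]);
translate([1328, 0, 377]) cube([71, 965, 19]);
translate([1461, 0, 377]) cube([71, 965, 19]);
translate([1594, 0, 377]) cube([71, 965, 19]);
translate([1727, 0, 377]) cube([71, 965, 19]);
translate([1860, 0, 377]) cube([71, 965, 19]);


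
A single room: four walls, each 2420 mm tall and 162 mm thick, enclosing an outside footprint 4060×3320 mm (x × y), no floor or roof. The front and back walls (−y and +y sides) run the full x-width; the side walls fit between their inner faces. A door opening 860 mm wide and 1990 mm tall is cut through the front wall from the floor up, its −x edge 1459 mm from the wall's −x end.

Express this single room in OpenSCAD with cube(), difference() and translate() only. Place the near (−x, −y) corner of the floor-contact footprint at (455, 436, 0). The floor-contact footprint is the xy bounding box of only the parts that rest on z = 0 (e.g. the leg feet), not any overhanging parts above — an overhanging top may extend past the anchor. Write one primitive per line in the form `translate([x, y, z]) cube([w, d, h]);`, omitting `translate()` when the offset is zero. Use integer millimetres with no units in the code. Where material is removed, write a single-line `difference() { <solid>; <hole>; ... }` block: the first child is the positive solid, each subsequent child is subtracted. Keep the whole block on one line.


difference() { translate([455, 436, 0]) cube([4060, 162, 2420]); translate([1914, 436, 0]) cube([860, 162, 1990]); }
translate([455, 3594, 0]) cube([4060, 162, 2420]);
translate([455, 598, 0]) cube([162, 2996, 2420]);
translate([4353, 598, 0]) cube([162, 2996, 2420]);


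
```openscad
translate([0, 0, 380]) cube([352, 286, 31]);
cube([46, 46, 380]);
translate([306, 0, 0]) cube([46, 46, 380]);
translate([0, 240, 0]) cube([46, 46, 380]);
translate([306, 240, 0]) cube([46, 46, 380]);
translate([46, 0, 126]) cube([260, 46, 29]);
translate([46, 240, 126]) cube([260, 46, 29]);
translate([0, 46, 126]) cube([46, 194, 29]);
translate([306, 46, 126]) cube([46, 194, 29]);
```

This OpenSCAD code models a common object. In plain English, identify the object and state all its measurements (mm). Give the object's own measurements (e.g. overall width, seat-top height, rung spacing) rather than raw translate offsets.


A simple wooden stool: a rectangular seat 352 mm (x) by 286 mm (y), 31 mm thick, top face at z = 411 mm, on four square legs, each 46×46 mm in cross-section. The legs rest on z = 0, each flush with a corner of the seat. Four stretchers, 46 mm wide and 29 mm tall, connect adjacent legs with their undersides at z = 126 mm, each running between the inner faces of the legs it joins and aligned with the legs' outer faces on the other axis.


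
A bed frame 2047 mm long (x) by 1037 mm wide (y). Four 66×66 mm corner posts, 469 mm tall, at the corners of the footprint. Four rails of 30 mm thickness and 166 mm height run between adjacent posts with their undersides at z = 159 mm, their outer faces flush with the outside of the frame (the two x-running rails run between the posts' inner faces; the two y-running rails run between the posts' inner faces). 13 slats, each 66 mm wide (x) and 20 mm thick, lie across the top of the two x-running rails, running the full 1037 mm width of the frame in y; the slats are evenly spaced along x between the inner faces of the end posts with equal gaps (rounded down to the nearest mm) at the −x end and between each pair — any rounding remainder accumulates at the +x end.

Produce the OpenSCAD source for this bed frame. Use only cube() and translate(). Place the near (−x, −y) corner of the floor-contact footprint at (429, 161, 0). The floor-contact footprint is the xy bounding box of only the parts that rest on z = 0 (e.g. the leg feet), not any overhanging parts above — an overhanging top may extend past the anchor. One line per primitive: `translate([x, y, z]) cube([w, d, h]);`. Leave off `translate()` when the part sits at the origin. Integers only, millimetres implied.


translate([429, 161, 0]) cube([66, 66, 469]);
translate([429, 1132, 0]) cube([66, 66, 469]);
translate([2410, 161, 0]) cube([66, 66, 469]);
translate([2410, 1132, 0]) cube([66, 66, 469]);
translate([495, 161, 159]) cube([1915, 30, 166]);
translate([495, 1168, 159]) cube([1915, 30, 166]);
translate([429, 227, 159]) cube([30, 905, 166]);
translate([2446, 227, 159]) cube([30, 905, 166]);
translate([570, 161, 325]) cube([66, 1037, 20]);
translate([711, 161, 325]) cube([66, 1037, 20]);
translate([852, 161, 325]) cube([66, 1037, 20]);
translate([993, 161, 325]) cube([66, 1037, 20]);
translate([1134, 161, 325]) cube([66, 1037, 20]);
translate([1275, 161, 325]) cube([66, 1037, 20]);
translate([1416, 161, 325]) cube([66, 1037, 20]);
translate([1557, 161, 325]) cube([66, 1037, 20]);
translate([1698, 161, 325]) cube([66, 1037, 20]);
translate([1839, 161, 325]) cube([66, 1037, 20]);
translate([1980, 161, 325]) cube([66, 1037, 20]);
translate([2121, 161, 325]) cube([66, 1037, 20]);
translate([2262, 161, 325]) cube([66, 1037, 20]);


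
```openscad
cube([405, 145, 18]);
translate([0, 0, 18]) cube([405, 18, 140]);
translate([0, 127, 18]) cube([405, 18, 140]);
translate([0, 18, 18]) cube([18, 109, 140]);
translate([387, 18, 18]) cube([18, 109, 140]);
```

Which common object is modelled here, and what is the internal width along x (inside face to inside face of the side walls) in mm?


An open box. The internal width is 369 mm.

A 405×145 base slab with four walls standing on it — an open box. The base is 405 mm wide and the walls are 18 mm thick, so the internal width is 405 − 2 × 18 = 369 mm.


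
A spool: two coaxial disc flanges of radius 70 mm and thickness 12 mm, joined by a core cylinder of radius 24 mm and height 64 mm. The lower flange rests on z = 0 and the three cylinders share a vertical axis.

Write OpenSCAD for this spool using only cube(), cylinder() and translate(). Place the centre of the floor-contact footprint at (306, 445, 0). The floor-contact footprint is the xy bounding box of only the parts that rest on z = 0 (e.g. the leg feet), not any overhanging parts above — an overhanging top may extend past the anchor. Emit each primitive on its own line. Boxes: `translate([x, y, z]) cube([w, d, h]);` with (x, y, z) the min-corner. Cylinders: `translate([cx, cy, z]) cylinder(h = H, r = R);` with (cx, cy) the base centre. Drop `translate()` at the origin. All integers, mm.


translate([306, 445, 0]) cylinder(h = 12, r = 70);
translate([306, 445, 12]) cylinder(h = 64, r = 24);
translate([306, 445, 76]) cylinder(h = 12, r = 70);
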